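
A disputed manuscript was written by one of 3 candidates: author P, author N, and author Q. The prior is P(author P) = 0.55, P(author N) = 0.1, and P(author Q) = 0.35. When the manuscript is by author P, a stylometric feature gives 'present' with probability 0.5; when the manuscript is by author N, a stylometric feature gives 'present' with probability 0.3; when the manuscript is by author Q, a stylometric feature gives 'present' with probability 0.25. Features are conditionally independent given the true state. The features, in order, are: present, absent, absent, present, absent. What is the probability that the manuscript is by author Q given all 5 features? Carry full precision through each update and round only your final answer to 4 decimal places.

After 'present': normaliser = 0.5·0.5500 + 0.3·0.1000 + 0.25·0.3500; P(author P) ≈ 0.7006, P(author N) ≈ 0.0764, P(author Q) ≈ 0.2229
After 'absent': normaliser = 0.5·0.7006 + 0.7·0.0764 + 0.75·0.2229; P(author P) ≈ 0.6135, P(author N) ≈ 0.0937, P(author Q) ≈ 0.2928
After 'absent': normaliser = 0.5·0.6135 + 0.7·0.0937 + 0.75·0.2928; P(author P) ≈ 0.5182, P(author N) ≈ 0.1108, P(author Q) ≈ 0.3710
After 'present': normaliser = 0.5·0.5182 + 0.3·0.1108 + 0.25·0.3710; P(author P) ≈ 0.6728, P(author N) ≈ 0.0863, P(author Q) ≈ 0.2408
After 'absent': normaliser = 0.5·0.6728 + 0.7·0.0863 + 0.75·0.2408; P(author P) ≈ 0.5826, P(author N) ≈ 0.1046, P(author Q) ≈ 0.3128

0.3128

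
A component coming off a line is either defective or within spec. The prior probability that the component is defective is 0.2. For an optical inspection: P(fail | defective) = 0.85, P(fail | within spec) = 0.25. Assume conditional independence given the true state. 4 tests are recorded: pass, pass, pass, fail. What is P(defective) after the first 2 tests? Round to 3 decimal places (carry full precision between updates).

Each posterior becomes the prior for the next update.
After 'pass': P(defective) = 0.15·0.2000 / (0.15·0.2000 + 0.75·0.8000) ≈ 0.0476
After 'pass': P(defective) = 0.15·0.0476 / (0.15·0.0476 + 0.75·0.9524) ≈ 0.0099

0.010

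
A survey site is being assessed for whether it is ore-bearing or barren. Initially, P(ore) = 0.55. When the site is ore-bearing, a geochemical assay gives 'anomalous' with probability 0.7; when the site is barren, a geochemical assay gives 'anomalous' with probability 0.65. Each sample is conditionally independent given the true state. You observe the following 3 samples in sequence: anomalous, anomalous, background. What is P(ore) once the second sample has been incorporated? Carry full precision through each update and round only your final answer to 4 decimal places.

0.5863

After 'anomalous': P(ore) = 0.7·0.5500 / (0.7·0.5500 + 0.65·0.4500) ≈ 0.5683
After 'anomalous': P(ore) = 0.7·0.5683 / (0.7·0.5683 + 0.65·0.4317) ≈ 0.5863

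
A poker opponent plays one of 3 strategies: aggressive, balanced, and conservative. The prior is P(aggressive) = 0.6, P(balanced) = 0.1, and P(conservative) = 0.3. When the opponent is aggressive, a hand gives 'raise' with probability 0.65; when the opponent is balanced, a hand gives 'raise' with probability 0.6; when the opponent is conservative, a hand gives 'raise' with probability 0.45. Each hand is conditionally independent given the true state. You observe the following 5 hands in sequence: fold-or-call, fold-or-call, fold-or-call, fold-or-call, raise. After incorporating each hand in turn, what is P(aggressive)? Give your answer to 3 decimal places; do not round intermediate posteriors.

Apply Bayes' rule sequentially, carrying P(aggressive) forward.
After 'fold-or-call': normaliser = 0.35·0.6000 + 0.4·0.1000 + 0.55·0.3000; P(aggressive) ≈ 0.5060, P(balanced) ≈ 0.0964, P(conservative) ≈ 0.3976
After 'fold-or-call': normaliser = 0.35·0.5060 + 0.4·0.0964 + 0.55·0.3976; P(aggressive) ≈ 0.4078, P(balanced) ≈ 0.0888, P(conservative) ≈ 0.5035
After 'fold-or-call': normaliser = 0.35·0.4078 + 0.4·0.0888 + 0.55·0.5035; P(aggressive) ≈ 0.3136, P(balanced) ≈ 0.0780, P(conservative) ≈ 0.6084
After 'fold-or-call': normaliser = 0.35·0.3136 + 0.4·0.0780 + 0.55·0.6084; P(aggressive) ≈ 0.2308, P(balanced) ≈ 0.0656, P(conservative) ≈ 0.7036
After 'raise': normaliser = 0.65·0.2308 + 0.6·0.0656 + 0.45·0.7036; P(aggressive) ≈ 0.2964, P(balanced) ≈ 0.0778, P(conservative) ≈ 0.6257

0.296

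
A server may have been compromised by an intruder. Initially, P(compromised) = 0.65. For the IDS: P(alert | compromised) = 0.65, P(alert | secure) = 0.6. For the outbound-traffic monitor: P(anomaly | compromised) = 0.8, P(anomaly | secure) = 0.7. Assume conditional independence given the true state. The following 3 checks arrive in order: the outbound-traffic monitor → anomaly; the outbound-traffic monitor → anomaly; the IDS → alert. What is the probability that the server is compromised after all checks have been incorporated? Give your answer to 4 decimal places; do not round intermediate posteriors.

After the outbound-traffic monitor='anomaly': P(compromised) = 0.8·0.6500 / (0.8·0.6500 + 0.7·0.3500) ≈ 0.6797
After the outbound-traffic monitor='anomaly': P(compromised) = 0.8·0.6797 / (0.8·0.6797 + 0.7·0.3203) ≈ 0.7081
After the IDS='alert': P(compromised) = 0.65·0.7081 / (0.65·0.7081 + 0.6·0.2919) ≈ 0.7244

0.7244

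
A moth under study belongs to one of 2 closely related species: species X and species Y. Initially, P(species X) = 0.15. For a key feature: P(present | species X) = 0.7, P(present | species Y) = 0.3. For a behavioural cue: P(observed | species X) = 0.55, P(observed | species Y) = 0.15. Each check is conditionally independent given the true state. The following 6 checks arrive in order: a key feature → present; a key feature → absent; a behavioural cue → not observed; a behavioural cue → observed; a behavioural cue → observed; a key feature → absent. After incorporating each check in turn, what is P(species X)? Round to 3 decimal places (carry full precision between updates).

0.350

After a key feature='present': P(species X) = 0.7·0.1500 / (0.7·0.1500 + 0.3·0.8500) ≈ 0.2917
After a key feature='absent': P(species X) = 0.3·0.2917 / (0.3·0.2917 + 0.7·0.7083) ≈ 0.1500
After a behavioural cue='not observed': P(species X) = 0.45·0.1500 / (0.45·0.1500 + 0.85·0.8500) ≈ 0.0854
After a behavioural cue='observed': P(species X) = 0.55·0.0854 / (0.55·0.0854 + 0.15·0.9146) ≈ 0.2552
After a behavioural cue='observed': P(species X) = 0.55·0.2552 / (0.55·0.2552 + 0.15·0.7448) ≈ 0.5567
After a key feature='absent': P(species X) = 0.3·0.5567 / (0.3·0.5567 + 0.7·0.4433) ≈ 0.3499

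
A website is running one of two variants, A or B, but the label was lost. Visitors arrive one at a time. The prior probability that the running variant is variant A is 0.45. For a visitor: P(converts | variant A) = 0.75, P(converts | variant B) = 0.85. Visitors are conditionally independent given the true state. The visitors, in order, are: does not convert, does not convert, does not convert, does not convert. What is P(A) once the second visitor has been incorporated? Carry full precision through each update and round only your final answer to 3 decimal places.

Each posterior becomes the prior for the next update.
After 'does not convert': P(A) = 0.25·0.4500 / (0.25·0.4500 + 0.15·0.5500) ≈ 0.5769
After 'does not convert': P(A) = 0.25·0.5769 / (0.25·0.5769 + 0.15·0.4231) ≈ 0.6944

0.694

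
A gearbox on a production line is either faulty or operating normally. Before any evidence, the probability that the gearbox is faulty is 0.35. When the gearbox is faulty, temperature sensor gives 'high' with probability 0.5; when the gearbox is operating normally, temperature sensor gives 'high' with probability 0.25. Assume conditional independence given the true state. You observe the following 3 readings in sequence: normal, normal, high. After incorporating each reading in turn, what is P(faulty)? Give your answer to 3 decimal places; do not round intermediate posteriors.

0.324

After 'normal': P(faulty) = 0.5·0.3500 / (0.5·0.3500 + 0.75·0.6500) ≈ 0.2642
After 'normal': P(faulty) = 0.5·0.2642 / (0.5·0.2642 + 0.75·0.7358) ≈ 0.1931
After 'high': P(faulty) = 0.5·0.1931 / (0.5·0.1931 + 0.25·0.8069) ≈ 0.3237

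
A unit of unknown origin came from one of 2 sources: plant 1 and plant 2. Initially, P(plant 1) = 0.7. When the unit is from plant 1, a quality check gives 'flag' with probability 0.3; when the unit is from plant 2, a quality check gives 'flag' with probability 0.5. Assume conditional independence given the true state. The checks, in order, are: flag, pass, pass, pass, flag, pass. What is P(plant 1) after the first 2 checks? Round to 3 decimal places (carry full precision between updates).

0.662

After 'flag': P(plant 1) = 0.3·0.7000 / (0.3·0.7000 + 0.5·0.3000) ≈ 0.5833
After 'pass': P(plant 1) = 0.7·0.5833 / (0.7·0.5833 + 0.5·0.4167) ≈ 0.6622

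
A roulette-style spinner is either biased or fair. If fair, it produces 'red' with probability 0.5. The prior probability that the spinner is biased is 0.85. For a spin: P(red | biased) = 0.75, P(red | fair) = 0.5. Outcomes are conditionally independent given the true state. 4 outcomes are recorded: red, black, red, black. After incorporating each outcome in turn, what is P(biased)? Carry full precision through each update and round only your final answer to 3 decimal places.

0.761

After 'red': P(biased) = 0.75·0.8500 / (0.75·0.8500 + 0.5·0.1500) ≈ 0.8947
After 'black': P(biased) = 0.25·0.8947 / (0.25·0.8947 + 0.5·0.1053) ≈ 0.8095
After 'red': P(biased) = 0.75·0.8095 / (0.75·0.8095 + 0.5·0.1905) ≈ 0.8644
After 'black': P(biased) = 0.25·0.8644 / (0.25·0.8644 + 0.5·0.1356) ≈ 0.7612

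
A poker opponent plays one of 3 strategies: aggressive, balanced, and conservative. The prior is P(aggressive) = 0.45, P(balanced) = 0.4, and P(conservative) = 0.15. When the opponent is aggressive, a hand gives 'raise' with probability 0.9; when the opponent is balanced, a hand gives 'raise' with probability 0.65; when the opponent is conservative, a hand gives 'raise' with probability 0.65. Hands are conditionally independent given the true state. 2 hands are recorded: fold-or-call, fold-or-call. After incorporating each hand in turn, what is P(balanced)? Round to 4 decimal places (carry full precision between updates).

0.6817

After 'fold-or-call': normaliser = 0.1·0.4500 + 0.35·0.4000 + 0.35·0.1500; P(aggressive) ≈ 0.1895, P(balanced) ≈ 0.5895, P(conservative) ≈ 0.2211
After 'fold-or-call': normaliser = 0.1·0.1895 + 0.35·0.5895 + 0.35·0.2211; P(aggressive) ≈ 0.0626, P(balanced) ≈ 0.6817, P(conservative) ≈ 0.2557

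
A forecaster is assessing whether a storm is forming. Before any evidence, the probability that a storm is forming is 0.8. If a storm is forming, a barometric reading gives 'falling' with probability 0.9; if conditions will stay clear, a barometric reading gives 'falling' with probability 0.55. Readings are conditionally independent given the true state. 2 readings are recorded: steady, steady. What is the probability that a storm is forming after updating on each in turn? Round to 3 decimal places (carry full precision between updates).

Apply Bayes' rule sequentially, carrying P(storm) forward.
After 'steady': P(storm) = 0.1·0.8000 / (0.1·0.8000 + 0.45·0.2000) ≈ 0.4706
After 'steady': P(storm) = 0.1·0.4706 / (0.1·0.4706 + 0.45·0.5294) ≈ 0.1649

0.165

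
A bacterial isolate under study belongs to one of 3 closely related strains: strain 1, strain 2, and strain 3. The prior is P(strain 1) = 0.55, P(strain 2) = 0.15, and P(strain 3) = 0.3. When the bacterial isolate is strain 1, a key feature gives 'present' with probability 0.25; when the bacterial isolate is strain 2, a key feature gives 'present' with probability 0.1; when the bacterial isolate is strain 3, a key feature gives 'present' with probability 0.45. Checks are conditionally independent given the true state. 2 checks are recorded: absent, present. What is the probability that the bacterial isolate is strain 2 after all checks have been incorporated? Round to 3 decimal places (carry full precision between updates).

0.071

Apply Bayes' rule sequentially, carrying P(strain 2) forward.
After 'absent': normaliser = 0.75·0.5500 + 0.9·0.1500 + 0.55·0.3000; P(strain 1) ≈ 0.5789, P(strain 2) ≈ 0.1895, P(strain 3) ≈ 0.2316
After 'present': normaliser = 0.25·0.5789 + 0.1·0.1895 + 0.45·0.2316; P(strain 1) ≈ 0.5403, P(strain 2) ≈ 0.0707, P(strain 3) ≈ 0.3890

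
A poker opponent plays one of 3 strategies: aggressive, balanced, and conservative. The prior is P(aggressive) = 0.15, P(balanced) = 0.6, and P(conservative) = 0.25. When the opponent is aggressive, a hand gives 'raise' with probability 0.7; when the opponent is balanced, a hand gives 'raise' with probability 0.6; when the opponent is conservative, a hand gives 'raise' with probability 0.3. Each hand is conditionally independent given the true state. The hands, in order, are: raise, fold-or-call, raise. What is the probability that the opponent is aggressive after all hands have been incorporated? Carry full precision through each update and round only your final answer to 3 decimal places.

0.178

Each posterior becomes the prior for the next update.
After 'raise': normaliser = 0.7·0.1500 + 0.6·0.6000 + 0.3·0.2500; P(aggressive) ≈ 0.1944, P(balanced) ≈ 0.6667, P(conservative) ≈ 0.1389
After 'fold-or-call': normaliser = 0.3·0.1944 + 0.4·0.6667 + 0.7·0.1389; P(aggressive) ≈ 0.1382, P(balanced) ≈ 0.6316, P(conservative) ≈ 0.2303
After 'raise': normaliser = 0.7·0.1382 + 0.6·0.6316 + 0.3·0.2303; P(aggressive) ≈ 0.1775, P(balanced) ≈ 0.6957, P(conservative) ≈ 0.1268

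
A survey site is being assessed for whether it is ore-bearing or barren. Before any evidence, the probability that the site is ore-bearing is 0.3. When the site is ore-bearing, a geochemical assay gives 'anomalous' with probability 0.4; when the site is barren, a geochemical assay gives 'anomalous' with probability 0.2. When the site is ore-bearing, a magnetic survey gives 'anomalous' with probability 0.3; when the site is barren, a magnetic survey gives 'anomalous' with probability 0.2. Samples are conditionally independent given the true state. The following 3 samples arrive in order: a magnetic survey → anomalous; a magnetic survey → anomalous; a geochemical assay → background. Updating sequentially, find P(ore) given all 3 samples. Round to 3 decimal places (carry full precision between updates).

0.420

After a magnetic survey='anomalous': P(ore) = 0.3·0.3000 / (0.3·0.3000 + 0.2·0.7000) ≈ 0.3913
After a magnetic survey='anomalous': P(ore) = 0.3·0.3913 / (0.3·0.3913 + 0.2·0.6087) ≈ 0.4909
After a geochemical assay='background': P(ore) = 0.6·0.4909 / (0.6·0.4909 + 0.8·0.5091) ≈ 0.4197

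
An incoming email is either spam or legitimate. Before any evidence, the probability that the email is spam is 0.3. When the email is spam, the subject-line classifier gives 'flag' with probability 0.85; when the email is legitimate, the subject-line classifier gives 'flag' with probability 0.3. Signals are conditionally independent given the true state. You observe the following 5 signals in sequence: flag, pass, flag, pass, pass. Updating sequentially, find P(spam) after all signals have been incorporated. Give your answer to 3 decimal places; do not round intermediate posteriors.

0.033

After 'flag': P(spam) = 0.85·0.3000 / (0.85·0.3000 + 0.3·0.7000) ≈ 0.5484
After 'pass': P(spam) = 0.15·0.5484 / (0.15·0.5484 + 0.7·0.4516) ≈ 0.2065
After 'flag': P(spam) = 0.85·0.2065 / (0.85·0.2065 + 0.3·0.7935) ≈ 0.4244
After 'pass': P(spam) = 0.15·0.4244 / (0.15·0.4244 + 0.7·0.5756) ≈ 0.1364
After 'pass': P(spam) = 0.15·0.1364 / (0.15·0.1364 + 0.7·0.8636) ≈ 0.0327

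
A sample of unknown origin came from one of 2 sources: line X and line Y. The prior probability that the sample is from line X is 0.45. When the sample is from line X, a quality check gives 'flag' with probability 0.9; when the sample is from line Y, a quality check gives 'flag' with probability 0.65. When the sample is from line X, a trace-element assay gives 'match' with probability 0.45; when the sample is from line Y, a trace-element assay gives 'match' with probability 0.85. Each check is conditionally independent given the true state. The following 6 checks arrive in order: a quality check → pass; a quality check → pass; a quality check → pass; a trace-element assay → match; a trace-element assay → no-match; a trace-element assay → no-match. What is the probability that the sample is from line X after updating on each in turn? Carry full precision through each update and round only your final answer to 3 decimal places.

0.120

After a quality check='pass': P(line X) = 0.1·0.4500 / (0.1·0.4500 + 0.35·0.5500) ≈ 0.1895
After a quality check='pass': P(line X) = 0.1·0.1895 / (0.1·0.1895 + 0.35·0.8105) ≈ 0.0626
After a quality check='pass': P(line X) = 0.1·0.0626 / (0.1·0.0626 + 0.35·0.9374) ≈ 0.0187
After a trace-element assay='match': P(line X) = 0.45·0.0187 / (0.45·0.0187 + 0.85·0.9813) ≈ 0.0100
After a trace-element assay='no-match': P(line X) = 0.55·0.0100 / (0.55·0.0100 + 0.15·0.9900) ≈ 0.0357
After a trace-element assay='no-match': P(line X) = 0.55·0.0357 / (0.55·0.0357 + 0.15·0.9643) ≈ 0.1196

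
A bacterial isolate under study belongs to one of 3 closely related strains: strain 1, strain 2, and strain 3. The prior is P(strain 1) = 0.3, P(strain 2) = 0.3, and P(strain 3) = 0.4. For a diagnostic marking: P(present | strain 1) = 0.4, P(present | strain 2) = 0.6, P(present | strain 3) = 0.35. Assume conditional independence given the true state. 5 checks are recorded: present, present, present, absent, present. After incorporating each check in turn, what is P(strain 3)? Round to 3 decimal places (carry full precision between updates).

Apply Bayes' rule sequentially, carrying P(strain 3) forward.
After 'present': normaliser = 0.4·0.3000 + 0.6·0.3000 + 0.35·0.4000; P(strain 1) ≈ 0.2727, P(strain 2) ≈ 0.4091, P(strain 3) ≈ 0.3182
After 'present': normaliser = 0.4·0.2727 + 0.6·0.4091 + 0.35·0.3182; P(strain 1) ≈ 0.2341, P(strain 2) ≈ 0.5268, P(strain 3) ≈ 0.2390
After 'present': normaliser = 0.4·0.2341 + 0.6·0.5268 + 0.35·0.2390; P(strain 1) ≈ 0.1898, P(strain 2) ≈ 0.6406, P(strain 3) ≈ 0.1696
After 'absent': normaliser = 0.6·0.1898 + 0.4·0.6406 + 0.65·0.1696; P(strain 1) ≈ 0.2371, P(strain 2) ≈ 0.5335, P(strain 3) ≈ 0.2294
After 'present': normaliser = 0.4·0.2371 + 0.6·0.5335 + 0.35·0.2294; P(strain 1) ≈ 0.1915, P(strain 2) ≈ 0.6463, P(strain 3) ≈ 0.1622

0.162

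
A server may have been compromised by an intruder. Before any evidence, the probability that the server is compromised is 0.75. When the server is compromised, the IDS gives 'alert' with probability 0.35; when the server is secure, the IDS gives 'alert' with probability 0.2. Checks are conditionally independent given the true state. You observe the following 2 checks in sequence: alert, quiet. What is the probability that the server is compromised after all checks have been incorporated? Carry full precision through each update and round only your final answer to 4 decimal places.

0.8101

After 'alert': P(compromised) = 0.35·0.7500 / (0.35·0.7500 + 0.2·0.2500) ≈ 0.8400
After 'quiet': P(compromised) = 0.65·0.8400 / (0.65·0.8400 + 0.8·0.1600) ≈ 0.8101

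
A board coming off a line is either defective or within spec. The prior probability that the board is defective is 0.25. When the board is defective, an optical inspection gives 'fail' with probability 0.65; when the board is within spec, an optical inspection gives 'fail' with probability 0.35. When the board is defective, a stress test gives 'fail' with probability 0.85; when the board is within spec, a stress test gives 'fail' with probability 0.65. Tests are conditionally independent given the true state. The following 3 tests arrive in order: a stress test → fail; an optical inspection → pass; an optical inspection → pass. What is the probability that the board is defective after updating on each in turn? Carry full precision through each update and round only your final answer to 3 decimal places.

0.112

After a stress test='fail': P(defective) = 0.85·0.2500 / (0.85·0.2500 + 0.65·0.7500) ≈ 0.3036
After an optical inspection='pass': P(defective) = 0.35·0.3036 / (0.35·0.3036 + 0.65·0.6964) ≈ 0.1901
After an optical inspection='pass': P(defective) = 0.35·0.1901 / (0.35·0.1901 + 0.65·0.8099) ≈ 0.1122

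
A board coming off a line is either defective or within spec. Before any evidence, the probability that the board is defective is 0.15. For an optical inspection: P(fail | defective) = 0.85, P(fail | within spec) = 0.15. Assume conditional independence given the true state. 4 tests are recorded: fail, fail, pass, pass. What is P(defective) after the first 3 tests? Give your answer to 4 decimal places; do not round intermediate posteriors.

0.5000

After 'fail': P(defective) = 0.85·0.1500 / (0.85·0.1500 + 0.15·0.8500) ≈ 0.5000
After 'fail': P(defective) = 0.85·0.5000 / (0.85·0.5000 + 0.15·0.5000) ≈ 0.8500
After 'pass': P(defective) = 0.15·0.8500 / (0.15·0.8500 + 0.85·0.1500) ≈ 0.5000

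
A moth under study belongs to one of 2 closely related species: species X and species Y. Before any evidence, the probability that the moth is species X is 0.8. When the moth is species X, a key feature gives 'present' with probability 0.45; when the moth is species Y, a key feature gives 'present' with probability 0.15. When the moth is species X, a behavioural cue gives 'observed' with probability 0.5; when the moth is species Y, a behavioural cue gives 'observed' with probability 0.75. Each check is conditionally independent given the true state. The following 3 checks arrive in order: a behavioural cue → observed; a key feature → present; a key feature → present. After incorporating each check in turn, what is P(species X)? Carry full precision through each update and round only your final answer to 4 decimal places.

Each posterior becomes the prior for the next update.
After a behavioural cue='observed': P(species X) = 0.5·0.8000 / (0.5·0.8000 + 0.75·0.2000) ≈ 0.7273
After a key feature='present': P(species X) = 0.45·0.7273 / (0.45·0.7273 + 0.15·0.2727) ≈ 0.8889
After a key feature='present': P(species X) = 0.45·0.8889 / (0.45·0.8889 + 0.15·0.1111) ≈ 0.9600

0.9600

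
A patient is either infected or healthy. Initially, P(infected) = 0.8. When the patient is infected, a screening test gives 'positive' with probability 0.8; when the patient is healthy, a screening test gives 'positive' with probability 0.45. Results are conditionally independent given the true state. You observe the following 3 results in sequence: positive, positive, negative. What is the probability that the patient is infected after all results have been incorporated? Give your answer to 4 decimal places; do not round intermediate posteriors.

0.8213

After 'positive': P(infected) = 0.8·0.8000 / (0.8·0.8000 + 0.45·0.2000) ≈ 0.8767
After 'positive': P(infected) = 0.8·0.8767 / (0.8·0.8767 + 0.45·0.1233) ≈ 0.9267
After 'negative': P(infected) = 0.2·0.9267 / (0.2·0.9267 + 0.55·0.0733) ≈ 0.8213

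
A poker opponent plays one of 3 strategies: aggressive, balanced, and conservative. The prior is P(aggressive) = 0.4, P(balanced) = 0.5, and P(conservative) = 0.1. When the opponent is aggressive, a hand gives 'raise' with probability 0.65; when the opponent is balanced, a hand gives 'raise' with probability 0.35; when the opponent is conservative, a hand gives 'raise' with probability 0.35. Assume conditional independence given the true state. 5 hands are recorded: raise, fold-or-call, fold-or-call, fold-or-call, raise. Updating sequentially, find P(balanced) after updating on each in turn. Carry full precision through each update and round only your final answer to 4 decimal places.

After 'raise': normaliser = 0.65·0.4000 + 0.35·0.5000 + 0.35·0.1000; P(aggressive) ≈ 0.5532, P(balanced) ≈ 0.3723, P(conservative) ≈ 0.0745
After 'fold-or-call': normaliser = 0.35·0.5532 + 0.65·0.3723 + 0.65·0.0745; P(aggressive) ≈ 0.4000, P(balanced) ≈ 0.5000, P(conservative) ≈ 0.1000
After 'fold-or-call': normaliser = 0.35·0.4000 + 0.65·0.5000 + 0.65·0.1000; P(aggressive) ≈ 0.2642, P(balanced) ≈ 0.6132, P(conservative) ≈ 0.1226
After 'fold-or-call': normaliser = 0.35·0.2642 + 0.65·0.6132 + 0.65·0.1226; P(aggressive) ≈ 0.1620, P(balanced) ≈ 0.6983, P(conservative) ≈ 0.1397
After 'raise': normaliser = 0.65·0.1620 + 0.35·0.6983 + 0.35·0.1397; P(aggressive) ≈ 0.2642, P(balanced) ≈ 0.6132, P(conservative) ≈ 0.1226

0.6132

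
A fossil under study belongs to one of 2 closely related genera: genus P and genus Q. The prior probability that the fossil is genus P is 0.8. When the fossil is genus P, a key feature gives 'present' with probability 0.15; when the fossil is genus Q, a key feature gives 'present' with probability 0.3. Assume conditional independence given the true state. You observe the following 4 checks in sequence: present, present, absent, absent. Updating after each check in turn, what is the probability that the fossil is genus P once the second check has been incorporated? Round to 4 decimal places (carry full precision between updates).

0.5000

Apply Bayes' rule sequentially, carrying P(genus P) forward.
After 'present': P(genus P) = 0.15·0.8000 / (0.15·0.8000 + 0.3·0.2000) ≈ 0.6667
After 'present': P(genus P) = 0.15·0.6667 / (0.15·0.6667 + 0.3·0.3333) ≈ 0.5000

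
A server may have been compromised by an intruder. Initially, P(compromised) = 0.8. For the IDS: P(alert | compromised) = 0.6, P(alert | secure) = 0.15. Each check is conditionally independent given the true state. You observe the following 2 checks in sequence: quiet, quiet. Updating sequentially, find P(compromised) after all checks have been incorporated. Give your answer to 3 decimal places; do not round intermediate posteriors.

0.470

Apply Bayes' rule sequentially, carrying P(compromised) forward.
After 'quiet': P(compromised) = 0.4·0.8000 / (0.4·0.8000 + 0.85·0.2000) ≈ 0.6531
After 'quiet': P(compromised) = 0.4·0.6531 / (0.4·0.6531 + 0.85·0.3469) ≈ 0.4697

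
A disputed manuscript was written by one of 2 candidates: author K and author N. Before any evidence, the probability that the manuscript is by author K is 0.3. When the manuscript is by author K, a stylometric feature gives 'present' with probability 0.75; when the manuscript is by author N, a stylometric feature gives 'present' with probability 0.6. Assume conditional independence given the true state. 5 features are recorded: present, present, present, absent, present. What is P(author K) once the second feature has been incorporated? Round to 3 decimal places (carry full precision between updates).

After 'present': P(author K) = 0.75·0.3000 / (0.75·0.3000 + 0.6·0.7000) ≈ 0.3488
After 'present': P(author K) = 0.75·0.3488 / (0.75·0.3488 + 0.6·0.6512) ≈ 0.4011

0.401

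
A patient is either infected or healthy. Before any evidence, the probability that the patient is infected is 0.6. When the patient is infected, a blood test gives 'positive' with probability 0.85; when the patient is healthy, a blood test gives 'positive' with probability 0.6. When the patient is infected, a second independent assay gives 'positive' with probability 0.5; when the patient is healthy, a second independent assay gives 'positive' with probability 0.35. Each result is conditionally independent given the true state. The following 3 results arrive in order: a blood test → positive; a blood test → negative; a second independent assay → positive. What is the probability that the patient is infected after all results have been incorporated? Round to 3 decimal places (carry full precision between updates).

After a blood test='positive': P(infected) = 0.85·0.6000 / (0.85·0.6000 + 0.6·0.4000) ≈ 0.6800
After a blood test='negative': P(infected) = 0.15·0.6800 / (0.15·0.6800 + 0.4·0.3200) ≈ 0.4435
After a second independent assay='positive': P(infected) = 0.5·0.4435 / (0.5·0.4435 + 0.35·0.5565) ≈ 0.5324

0.532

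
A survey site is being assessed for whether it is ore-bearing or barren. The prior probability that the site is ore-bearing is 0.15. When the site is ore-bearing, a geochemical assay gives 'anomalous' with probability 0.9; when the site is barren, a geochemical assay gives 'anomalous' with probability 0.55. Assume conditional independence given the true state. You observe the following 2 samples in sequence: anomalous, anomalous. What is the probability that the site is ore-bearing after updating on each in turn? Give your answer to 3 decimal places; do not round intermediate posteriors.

After 'anomalous': P(ore) = 0.9·0.1500 / (0.9·0.1500 + 0.55·0.8500) ≈ 0.2241
After 'anomalous': P(ore) = 0.9·0.2241 / (0.9·0.2241 + 0.55·0.7759) ≈ 0.3209

0.321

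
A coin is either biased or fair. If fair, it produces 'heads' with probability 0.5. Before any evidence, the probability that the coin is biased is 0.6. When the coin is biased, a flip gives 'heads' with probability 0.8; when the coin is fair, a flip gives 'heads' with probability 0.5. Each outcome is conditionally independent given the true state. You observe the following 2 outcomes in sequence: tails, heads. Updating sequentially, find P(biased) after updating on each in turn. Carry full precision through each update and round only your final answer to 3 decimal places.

0.490

After 'tails': P(biased) = 0.2·0.6000 / (0.2·0.6000 + 0.5·0.4000) ≈ 0.3750
After 'heads': P(biased) = 0.8·0.3750 / (0.8·0.3750 + 0.5·0.6250) ≈ 0.4898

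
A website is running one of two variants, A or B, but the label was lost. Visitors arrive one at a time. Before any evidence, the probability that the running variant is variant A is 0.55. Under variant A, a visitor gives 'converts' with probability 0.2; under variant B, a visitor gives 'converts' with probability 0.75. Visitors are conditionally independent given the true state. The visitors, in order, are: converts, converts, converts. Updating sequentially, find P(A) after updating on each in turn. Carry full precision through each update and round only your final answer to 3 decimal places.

After 'converts': P(A) = 0.2·0.5500 / (0.2·0.5500 + 0.75·0.4500) ≈ 0.2458
After 'converts': P(A) = 0.2·0.2458 / (0.2·0.2458 + 0.75·0.7542) ≈ 0.0800
After 'converts': P(A) = 0.2·0.0800 / (0.2·0.0800 + 0.75·0.9200) ≈ 0.0227

0.023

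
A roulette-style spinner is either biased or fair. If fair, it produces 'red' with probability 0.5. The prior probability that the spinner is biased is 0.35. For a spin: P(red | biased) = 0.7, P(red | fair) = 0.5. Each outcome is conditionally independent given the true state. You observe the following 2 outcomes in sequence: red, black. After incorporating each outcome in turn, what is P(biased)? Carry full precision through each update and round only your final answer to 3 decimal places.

After 'red': P(biased) = 0.7·0.3500 / (0.7·0.3500 + 0.5·0.6500) ≈ 0.4298
After 'black': P(biased) = 0.3·0.4298 / (0.3·0.4298 + 0.5·0.5702) ≈ 0.3114

0.311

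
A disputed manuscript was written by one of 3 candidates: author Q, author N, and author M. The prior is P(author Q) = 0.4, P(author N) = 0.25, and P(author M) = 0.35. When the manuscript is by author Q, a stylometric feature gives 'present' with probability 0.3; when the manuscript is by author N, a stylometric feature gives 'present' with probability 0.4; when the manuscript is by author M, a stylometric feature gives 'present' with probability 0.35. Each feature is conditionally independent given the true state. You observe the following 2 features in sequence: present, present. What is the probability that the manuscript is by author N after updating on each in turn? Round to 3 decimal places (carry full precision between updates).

0.336

After 'present': normaliser = 0.3·0.4000 + 0.4·0.2500 + 0.35·0.3500; P(author Q) ≈ 0.3504, P(author N) ≈ 0.2920, P(author M) ≈ 0.3577
After 'present': normaliser = 0.3·0.3504 + 0.4·0.2920 + 0.35·0.3577; P(author Q) ≈ 0.3028, P(author N) ≈ 0.3365, P(author M) ≈ 0.3607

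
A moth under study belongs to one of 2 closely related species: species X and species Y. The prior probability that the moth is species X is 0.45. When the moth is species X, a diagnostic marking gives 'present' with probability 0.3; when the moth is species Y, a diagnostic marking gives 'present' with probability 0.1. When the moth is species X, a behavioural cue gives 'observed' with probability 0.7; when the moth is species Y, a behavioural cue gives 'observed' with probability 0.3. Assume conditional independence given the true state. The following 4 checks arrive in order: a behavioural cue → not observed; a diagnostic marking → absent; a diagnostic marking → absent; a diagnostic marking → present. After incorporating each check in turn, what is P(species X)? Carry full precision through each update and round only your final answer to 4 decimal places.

Each posterior becomes the prior for the next update.
After a behavioural cue='not observed': P(species X) = 0.3·0.4500 / (0.3·0.4500 + 0.7·0.5500) ≈ 0.2596
After a diagnostic marking='absent': P(species X) = 0.7·0.2596 / (0.7·0.2596 + 0.9·0.7404) ≈ 0.2143
After a diagnostic marking='absent': P(species X) = 0.7·0.2143 / (0.7·0.2143 + 0.9·0.7857) ≈ 0.1750
After a diagnostic marking='present': P(species X) = 0.3·0.1750 / (0.3·0.1750 + 0.1·0.8250) ≈ 0.3889

0.3889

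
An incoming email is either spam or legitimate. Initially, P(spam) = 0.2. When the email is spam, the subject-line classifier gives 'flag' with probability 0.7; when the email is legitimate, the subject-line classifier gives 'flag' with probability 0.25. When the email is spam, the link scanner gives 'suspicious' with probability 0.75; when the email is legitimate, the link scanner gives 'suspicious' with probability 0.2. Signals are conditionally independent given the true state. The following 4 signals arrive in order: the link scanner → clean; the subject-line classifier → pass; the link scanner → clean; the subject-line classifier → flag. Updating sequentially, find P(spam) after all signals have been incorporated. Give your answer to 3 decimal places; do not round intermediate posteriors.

0.027

Apply Bayes' rule sequentially, carrying P(spam) forward.
After the link scanner='clean': P(spam) = 0.25·0.2000 / (0.25·0.2000 + 0.8·0.8000) ≈ 0.0725
After the subject-line classifier='pass': P(spam) = 0.3·0.0725 / (0.3·0.0725 + 0.75·0.9275) ≈ 0.0303
After the link scanner='clean': P(spam) = 0.25·0.0303 / (0.25·0.0303 + 0.8·0.9697) ≈ 0.0097
After the subject-line classifier='flag': P(spam) = 0.7·0.0097 / (0.7·0.0097 + 0.25·0.9903) ≈ 0.0266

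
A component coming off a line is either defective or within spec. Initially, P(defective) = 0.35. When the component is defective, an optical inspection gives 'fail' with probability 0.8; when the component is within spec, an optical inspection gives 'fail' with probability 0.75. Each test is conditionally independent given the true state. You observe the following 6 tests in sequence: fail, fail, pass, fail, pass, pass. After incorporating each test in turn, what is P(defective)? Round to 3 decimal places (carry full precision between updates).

After 'fail': P(defective) = 0.8·0.3500 / (0.8·0.3500 + 0.75·0.6500) ≈ 0.3648
After 'fail': P(defective) = 0.8·0.3648 / (0.8·0.3648 + 0.75·0.6352) ≈ 0.3799
After 'pass': P(defective) = 0.2·0.3799 / (0.2·0.3799 + 0.25·0.6201) ≈ 0.3289
After 'fail': P(defective) = 0.8·0.3289 / (0.8·0.3289 + 0.75·0.6711) ≈ 0.3433
After 'pass': P(defective) = 0.2·0.3433 / (0.2·0.3433 + 0.25·0.6567) ≈ 0.2949
After 'pass': P(defective) = 0.2·0.2949 / (0.2·0.2949 + 0.25·0.7051) ≈ 0.2507

0.251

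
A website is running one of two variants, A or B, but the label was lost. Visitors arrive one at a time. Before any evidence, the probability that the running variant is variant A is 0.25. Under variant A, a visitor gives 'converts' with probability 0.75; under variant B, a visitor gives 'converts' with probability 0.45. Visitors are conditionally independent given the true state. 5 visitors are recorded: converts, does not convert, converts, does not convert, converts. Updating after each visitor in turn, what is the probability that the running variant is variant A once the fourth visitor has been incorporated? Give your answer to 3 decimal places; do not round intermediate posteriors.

After 'converts': P(A) = 0.75·0.2500 / (0.75·0.2500 + 0.45·0.7500) ≈ 0.3571
After 'does not convert': P(A) = 0.25·0.3571 / (0.25·0.3571 + 0.55·0.6429) ≈ 0.2016
After 'converts': P(A) = 0.75·0.2016 / (0.75·0.2016 + 0.45·0.7984) ≈ 0.2962
After 'does not convert': P(A) = 0.25·0.2962 / (0.25·0.2962 + 0.55·0.7038) ≈ 0.1606

0.161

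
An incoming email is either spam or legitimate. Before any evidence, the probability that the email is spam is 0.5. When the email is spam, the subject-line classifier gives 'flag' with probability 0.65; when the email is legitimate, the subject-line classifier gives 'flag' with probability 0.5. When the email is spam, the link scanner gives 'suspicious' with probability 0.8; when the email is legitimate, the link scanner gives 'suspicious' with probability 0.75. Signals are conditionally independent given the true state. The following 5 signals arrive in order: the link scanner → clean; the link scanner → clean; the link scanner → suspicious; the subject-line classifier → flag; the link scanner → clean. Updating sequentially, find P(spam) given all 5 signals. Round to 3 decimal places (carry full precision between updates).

0.415

After the link scanner='clean': P(spam) = 0.2·0.5000 / (0.2·0.5000 + 0.25·0.5000) ≈ 0.4444
After the link scanner='clean': P(spam) = 0.2·0.4444 / (0.2·0.4444 + 0.25·0.5556) ≈ 0.3902
After the link scanner='suspicious': P(spam) = 0.8·0.3902 / (0.8·0.3902 + 0.75·0.6098) ≈ 0.4057
After the subject-line classifier='flag': P(spam) = 0.65·0.4057 / (0.65·0.4057 + 0.5·0.5943) ≈ 0.4702
After the link scanner='clean': P(spam) = 0.2·0.4702 / (0.2·0.4702 + 0.25·0.5298) ≈ 0.4152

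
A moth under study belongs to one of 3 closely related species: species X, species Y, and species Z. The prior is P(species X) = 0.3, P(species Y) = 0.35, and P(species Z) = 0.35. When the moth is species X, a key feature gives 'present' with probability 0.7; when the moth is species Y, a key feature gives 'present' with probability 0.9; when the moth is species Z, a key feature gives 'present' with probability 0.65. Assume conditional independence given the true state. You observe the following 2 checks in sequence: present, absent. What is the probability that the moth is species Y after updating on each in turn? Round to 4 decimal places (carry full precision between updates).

Each posterior becomes the prior for the next update.
After 'present': normaliser = 0.7·0.3000 + 0.9·0.3500 + 0.65·0.3500; P(species X) ≈ 0.2791, P(species Y) ≈ 0.4186, P(species Z) ≈ 0.3023
After 'absent': normaliser = 0.3·0.2791 + 0.1·0.4186 + 0.35·0.3023; P(species X) ≈ 0.3618, P(species Y) ≈ 0.1809, P(species Z) ≈ 0.4573

0.1809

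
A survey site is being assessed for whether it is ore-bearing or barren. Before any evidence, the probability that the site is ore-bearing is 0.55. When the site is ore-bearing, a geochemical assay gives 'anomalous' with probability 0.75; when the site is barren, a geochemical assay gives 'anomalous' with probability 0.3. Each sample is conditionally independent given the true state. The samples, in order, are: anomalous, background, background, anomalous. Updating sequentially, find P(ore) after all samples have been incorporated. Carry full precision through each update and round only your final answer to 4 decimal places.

0.4935

Apply Bayes' rule sequentially, carrying P(ore) forward.
After 'anomalous': P(ore) = 0.75·0.5500 / (0.75·0.5500 + 0.3·0.4500) ≈ 0.7534
After 'background': P(ore) = 0.25·0.7534 / (0.25·0.7534 + 0.7·0.2466) ≈ 0.5218
After 'background': P(ore) = 0.25·0.5218 / (0.25·0.5218 + 0.7·0.4782) ≈ 0.2804
After 'anomalous': P(ore) = 0.75·0.2804 / (0.75·0.2804 + 0.3·0.7196) ≈ 0.4935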